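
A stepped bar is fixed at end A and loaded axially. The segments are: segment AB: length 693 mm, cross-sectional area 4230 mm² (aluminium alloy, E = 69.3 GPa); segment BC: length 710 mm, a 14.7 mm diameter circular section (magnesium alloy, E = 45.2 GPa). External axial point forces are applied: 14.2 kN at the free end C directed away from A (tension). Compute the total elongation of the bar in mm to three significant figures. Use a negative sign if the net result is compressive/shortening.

Internal axial forces (sectioning from the free end, tension +): N_BC = 14.2 kN, N_AB = 14.2 kN.
A_BC = 169.7 mm².
δ_AB = 14200·693/(4230·69300) = 0.03357 mm
δ_BC = 14200·710/(169.7·45200) = 1.314 mm
δ = Σδ_i = 1.348 mm.

1.35 mm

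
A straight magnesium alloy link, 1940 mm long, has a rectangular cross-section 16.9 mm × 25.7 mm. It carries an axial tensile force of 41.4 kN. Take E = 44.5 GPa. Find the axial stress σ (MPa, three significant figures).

95.3 MPa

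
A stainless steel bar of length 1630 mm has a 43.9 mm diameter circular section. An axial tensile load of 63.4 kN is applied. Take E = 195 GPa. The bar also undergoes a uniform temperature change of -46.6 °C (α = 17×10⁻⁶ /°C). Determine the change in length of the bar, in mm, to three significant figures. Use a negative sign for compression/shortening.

A = 1514 mm².
δ_mech = NL/(AE) = 63400·1630/(1514·195000) = 0.3501 mm.
δ_thermal = αLΔT = 17e-6·1630·-46.6 = -1.291 mm.
δ = δ_mech + δ_thermal = -0.9412 mm.

-0.941 mm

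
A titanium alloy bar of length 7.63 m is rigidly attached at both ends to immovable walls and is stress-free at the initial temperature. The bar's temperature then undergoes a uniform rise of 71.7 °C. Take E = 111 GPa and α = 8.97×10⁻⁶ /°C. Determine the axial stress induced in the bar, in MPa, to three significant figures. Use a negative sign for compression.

-71.4 MPa

Free thermal expansion αLΔT = 8.97e-6 · 7630 · 71.7 = 4.907 mm.
The walls impose strain ε = −(4.907)/7630 = -6.4315e-04; σ = Eε = 111000 · -6.4315e-04 = -71.39 MPa.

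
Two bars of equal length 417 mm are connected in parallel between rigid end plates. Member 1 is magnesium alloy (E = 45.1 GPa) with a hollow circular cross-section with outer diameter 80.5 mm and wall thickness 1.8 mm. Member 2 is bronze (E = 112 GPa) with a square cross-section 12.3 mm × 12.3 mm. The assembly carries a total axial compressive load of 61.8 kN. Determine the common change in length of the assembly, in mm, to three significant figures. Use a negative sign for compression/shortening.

-0.696 mm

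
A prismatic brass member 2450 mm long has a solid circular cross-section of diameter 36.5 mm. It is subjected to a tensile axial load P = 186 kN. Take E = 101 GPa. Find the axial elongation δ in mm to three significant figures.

4.31 mm

A = 1046 mm².
δ_mech = NL/(AE) = 186000·2450/(1046·101000) = 4.312 mm.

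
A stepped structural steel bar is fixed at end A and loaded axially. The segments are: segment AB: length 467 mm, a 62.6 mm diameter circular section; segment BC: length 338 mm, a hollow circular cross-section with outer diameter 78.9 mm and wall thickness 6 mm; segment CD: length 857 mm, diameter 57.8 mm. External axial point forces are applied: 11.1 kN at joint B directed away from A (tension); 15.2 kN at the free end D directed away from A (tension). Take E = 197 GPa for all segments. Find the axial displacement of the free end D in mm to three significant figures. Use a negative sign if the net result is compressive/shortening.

0.0644 mm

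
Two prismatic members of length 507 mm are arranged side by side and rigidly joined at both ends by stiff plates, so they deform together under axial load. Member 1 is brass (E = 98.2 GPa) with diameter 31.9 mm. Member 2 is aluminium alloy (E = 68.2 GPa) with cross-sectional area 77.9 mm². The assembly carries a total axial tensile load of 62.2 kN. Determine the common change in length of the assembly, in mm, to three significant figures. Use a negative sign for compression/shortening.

0.376 mm

A_1 = 799.2 mm².
Equal strain + equilibrium ⇒ each member carries load in proportion to AE: A₁E₁ = 78480000 N, A₂E₂ = 5313000 N, ΣAE = 83800000 N.
δ = PL/ΣAE = 62200·507/83800000 = 0.3763 mm.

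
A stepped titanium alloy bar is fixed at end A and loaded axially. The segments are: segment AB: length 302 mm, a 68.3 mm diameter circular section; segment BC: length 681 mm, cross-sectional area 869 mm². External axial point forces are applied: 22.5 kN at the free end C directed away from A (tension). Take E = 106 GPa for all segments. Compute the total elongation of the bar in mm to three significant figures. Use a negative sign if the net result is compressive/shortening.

0.184 mm

Internal axial forces (sectioning from the free end, tension +): N_BC = 22.5 kN, N_AB = 22.5 kN.
A_AB = 3664 mm².
δ_AB = 22500·302/(3664·106000) = 0.0175 mm
δ_BC = 22500·681/(869·106000) = 0.1663 mm
δ = Σδ_i = 0.1838 mm.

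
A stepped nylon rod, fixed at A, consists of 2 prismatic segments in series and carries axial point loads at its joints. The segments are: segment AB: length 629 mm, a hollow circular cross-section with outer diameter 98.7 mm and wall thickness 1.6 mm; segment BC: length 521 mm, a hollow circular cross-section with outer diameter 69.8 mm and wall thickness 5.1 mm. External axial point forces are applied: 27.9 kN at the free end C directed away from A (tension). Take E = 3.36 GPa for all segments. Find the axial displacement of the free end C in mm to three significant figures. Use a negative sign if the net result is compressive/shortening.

Internal axial forces (sectioning from the free end, tension +): N_BC = 27.9 kN, N_AB = 27.9 kN.
A_AB = 488.1 mm².
A_BC = 1037 mm².
δ_AB = 27900·629/(488.1·3360) = 10.7 mm
δ_BC = 27900·521/(1037·3360) = 4.173 mm
δ = Σδ_i = 14.87 mm.

14.9 mm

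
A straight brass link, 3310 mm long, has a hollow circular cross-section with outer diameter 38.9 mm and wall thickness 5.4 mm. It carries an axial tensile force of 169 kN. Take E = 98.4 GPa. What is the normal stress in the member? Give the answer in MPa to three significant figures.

297 MPa

A = 568.3 mm².
σ = N/A = 169000/568.3 = 297.4 MPa.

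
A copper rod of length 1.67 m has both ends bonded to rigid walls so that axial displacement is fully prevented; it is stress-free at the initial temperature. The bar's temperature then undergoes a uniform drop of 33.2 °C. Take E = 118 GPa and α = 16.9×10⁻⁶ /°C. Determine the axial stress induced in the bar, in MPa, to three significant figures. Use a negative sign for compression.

66.2 MPa

Free thermal expansion αLΔT = 16.9e-6 · 1670 · -33.2 = -0.937 mm.
The walls impose strain ε = −(-0.937)/1670 = 5.6108e-04; σ = Eε = 118000 · 5.6108e-04 = 66.21 MPa.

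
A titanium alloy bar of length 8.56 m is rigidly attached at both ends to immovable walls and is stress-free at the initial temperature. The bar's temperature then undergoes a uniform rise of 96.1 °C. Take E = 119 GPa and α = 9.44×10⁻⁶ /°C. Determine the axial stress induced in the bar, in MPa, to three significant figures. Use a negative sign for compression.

Free thermal expansion αLΔT = 9.44e-6 · 8560 · 96.1 = 7.765 mm.
The walls impose strain ε = −(7.765)/8560 = -9.0718e-04; σ = Eε = 119000 · -9.0718e-04 = -108 MPa.

-108 MPa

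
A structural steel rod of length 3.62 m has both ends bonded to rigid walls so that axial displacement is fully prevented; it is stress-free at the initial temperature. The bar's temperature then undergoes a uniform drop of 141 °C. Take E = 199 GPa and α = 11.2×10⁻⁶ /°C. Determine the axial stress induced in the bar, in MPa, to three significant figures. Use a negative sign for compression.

Free thermal expansion αLΔT = 11.2e-6 · 3620 · -141 = -5.717 mm.
The walls impose strain ε = −(-5.717)/3620 = 1.5792e-03; σ = Eε = 199000 · 1.5792e-03 = 314.3 MPa.

314 MPa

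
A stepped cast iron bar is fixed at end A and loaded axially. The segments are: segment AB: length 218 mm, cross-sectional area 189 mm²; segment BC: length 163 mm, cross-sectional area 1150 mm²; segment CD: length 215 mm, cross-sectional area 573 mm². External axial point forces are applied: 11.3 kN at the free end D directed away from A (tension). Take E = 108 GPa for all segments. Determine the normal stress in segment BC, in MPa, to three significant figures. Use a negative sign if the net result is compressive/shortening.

Internal axial forces (sectioning from the free end, tension +): N_CD = 11.3 kN, N_BC = 11.3 kN, N_AB = 11.3 kN.
σ_BC = N_BC/A_BC = 11300/1150 = 9.826 MPa.

9.83 MPa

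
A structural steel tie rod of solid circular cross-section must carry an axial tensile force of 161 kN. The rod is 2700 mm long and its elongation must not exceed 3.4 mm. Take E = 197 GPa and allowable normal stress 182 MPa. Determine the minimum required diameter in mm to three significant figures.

33.6 mm

Required area A ≥ P/σ_allow = 161000/182 = 884.6 mm².
For a solid circular section, d ≥ √(4A/π) = 33.56 mm.
Elongation limit: A ≥ PL/(Eδ_allow) = 161000·2700/(197000·3.4) = 649 mm² ⇒ d ≥ 28.75 mm.
The stress limit governs.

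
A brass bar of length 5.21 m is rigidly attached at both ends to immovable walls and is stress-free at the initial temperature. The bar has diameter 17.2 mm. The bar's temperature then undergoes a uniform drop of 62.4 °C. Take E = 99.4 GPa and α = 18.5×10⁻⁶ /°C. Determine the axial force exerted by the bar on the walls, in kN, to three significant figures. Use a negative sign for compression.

26.7 kN

Free thermal expansion αLΔT = 18.5e-6 · 5210 · -62.4 = -6.014 mm.
The walls impose strain ε = −(-6.014)/5210 = 1.1544e-03; σ = Eε = 99400 · 1.1544e-03 = 114.7 MPa.
Wall reaction R = σ·A = 114.7·232.4 = 26660 N = 26.66 kN.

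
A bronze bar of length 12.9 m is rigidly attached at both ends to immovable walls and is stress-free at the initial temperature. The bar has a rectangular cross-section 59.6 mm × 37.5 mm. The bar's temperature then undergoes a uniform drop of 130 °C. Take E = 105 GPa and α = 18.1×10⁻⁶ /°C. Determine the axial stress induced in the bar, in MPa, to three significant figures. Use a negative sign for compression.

Free thermal expansion αLΔT = 18.1e-6 · 12900 · -130 = -30.35 mm.
The walls impose strain ε = −(-30.35)/12900 = 2.3530e-03; σ = Eε = 105000 · 2.3530e-03 = 247.1 MPa.

247 MPa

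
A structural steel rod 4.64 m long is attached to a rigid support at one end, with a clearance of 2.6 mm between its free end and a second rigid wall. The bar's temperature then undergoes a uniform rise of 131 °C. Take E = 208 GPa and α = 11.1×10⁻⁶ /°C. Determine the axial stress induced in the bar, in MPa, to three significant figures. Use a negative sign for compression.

-186 MPa

Free thermal expansion αLΔT = 11.1e-6 · 4640 · 131 = 6.747 mm.
The walls engage after the gap closes; constrained expansion = 6.747 − 2.6 = 4.147 mm.
The walls impose strain ε = −(4.147)/4640 = -8.9376e-04; σ = Eε = 208000 · -8.9376e-04 = -185.9 MPa.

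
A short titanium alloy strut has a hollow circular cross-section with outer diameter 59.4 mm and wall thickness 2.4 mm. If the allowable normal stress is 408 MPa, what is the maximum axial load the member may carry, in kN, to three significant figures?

A = 429.8 mm².
P_max = σ_allow · A = 408 · 429.8 = 175300 N = 175.3 kN.

175 kN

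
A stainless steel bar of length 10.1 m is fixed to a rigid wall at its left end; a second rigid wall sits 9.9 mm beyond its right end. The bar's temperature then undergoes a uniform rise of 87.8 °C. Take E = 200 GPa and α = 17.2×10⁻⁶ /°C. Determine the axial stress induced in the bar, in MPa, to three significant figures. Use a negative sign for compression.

-106 MPa

Free thermal expansion αLΔT = 17.2e-6 · 10100 · 87.8 = 15.25 mm.
The walls engage after the gap closes; constrained expansion = 15.25 − 9.9 = 5.353 mm.
The walls impose strain ε = −(5.353)/10100 = -5.2996e-04; σ = Eε = 200000 · -5.2996e-04 = -106 MPa.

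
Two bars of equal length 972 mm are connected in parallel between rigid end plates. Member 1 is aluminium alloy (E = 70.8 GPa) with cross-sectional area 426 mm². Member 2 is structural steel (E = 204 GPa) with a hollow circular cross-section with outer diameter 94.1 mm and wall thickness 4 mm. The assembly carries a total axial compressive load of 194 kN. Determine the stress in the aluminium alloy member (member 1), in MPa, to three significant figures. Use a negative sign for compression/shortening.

-52.6 MPa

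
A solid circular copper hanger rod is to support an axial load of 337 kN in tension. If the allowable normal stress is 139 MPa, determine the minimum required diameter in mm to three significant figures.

55.6 mm

Required area A ≥ P/σ_allow = 337000/139 = 2424 mm².
For a solid circular section, d ≥ √(4A/π) = 55.56 mm.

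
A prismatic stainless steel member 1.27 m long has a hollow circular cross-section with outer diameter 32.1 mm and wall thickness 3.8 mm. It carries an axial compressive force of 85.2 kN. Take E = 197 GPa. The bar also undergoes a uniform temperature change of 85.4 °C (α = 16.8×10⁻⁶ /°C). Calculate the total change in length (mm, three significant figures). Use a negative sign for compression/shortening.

A = 337.8 mm².
δ_mech = NL/(AE) = -85200·1270/(337.8·197000) = -1.626 mm.
δ_thermal = αLΔT = 16.8e-6·1270·85.4 = 1.822 mm.
δ = δ_mech + δ_thermal = 0.1963 mm.

0.196 mm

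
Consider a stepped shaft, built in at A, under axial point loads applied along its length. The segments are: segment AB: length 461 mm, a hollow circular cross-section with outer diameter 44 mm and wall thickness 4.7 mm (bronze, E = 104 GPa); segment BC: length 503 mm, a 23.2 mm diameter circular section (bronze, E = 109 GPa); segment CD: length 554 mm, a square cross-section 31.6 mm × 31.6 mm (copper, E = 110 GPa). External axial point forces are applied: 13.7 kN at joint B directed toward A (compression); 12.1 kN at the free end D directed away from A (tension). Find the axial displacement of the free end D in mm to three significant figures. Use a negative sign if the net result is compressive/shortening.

Internal axial forces (sectioning from the free end, tension +): N_CD = 12.1 kN, N_BC = 12.1 kN, N_AB = -1.6 kN.
A_AB = 580.3 mm².
A_BC = 422.7 mm².
A_CD = 998.6 mm².
δ_AB = -1600·461/(580.3·104000) = -0.01222 mm
δ_BC = 12100·503/(422.7·109000) = 0.1321 mm
δ_CD = 12100·554/(998.6·110000) = 0.06103 mm
δ = Σδ_i = 0.1809 mm.

0.181 mm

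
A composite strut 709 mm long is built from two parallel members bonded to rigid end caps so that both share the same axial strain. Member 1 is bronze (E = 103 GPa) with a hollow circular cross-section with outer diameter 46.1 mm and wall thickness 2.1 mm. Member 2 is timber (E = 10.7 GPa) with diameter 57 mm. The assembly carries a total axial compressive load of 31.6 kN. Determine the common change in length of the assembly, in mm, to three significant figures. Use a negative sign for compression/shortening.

-0.392 mm

A_1 = 290.3 mm².
A_2 = 2552 mm².
Equal strain + equilibrium ⇒ each member carries load in proportion to AE: A₁E₁ = 29900000 N, A₂E₂ = 27300000 N, ΣAE = 57200000 N.
δ = PL/ΣAE = -31600·709/57200000 = -0.3917 mm.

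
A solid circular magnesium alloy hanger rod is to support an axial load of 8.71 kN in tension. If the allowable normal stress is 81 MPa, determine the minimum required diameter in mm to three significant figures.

11.7 mm

Required area A ≥ P/σ_allow = 8710/81 = 107.5 mm².
For a solid circular section, d ≥ √(4A/π) = 11.7 mm.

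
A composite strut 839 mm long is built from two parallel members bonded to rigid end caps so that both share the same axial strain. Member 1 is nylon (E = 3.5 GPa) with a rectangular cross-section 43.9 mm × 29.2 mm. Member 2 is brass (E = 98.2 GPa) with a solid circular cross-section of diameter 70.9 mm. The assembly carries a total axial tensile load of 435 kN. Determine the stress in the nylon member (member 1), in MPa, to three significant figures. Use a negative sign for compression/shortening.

3.88 MPa

A_1 = 1282 mm².
A_2 = 3948 mm².
Equal strain + equilibrium ⇒ each member carries load in proportion to AE: A₁E₁ = 4487000 N, A₂E₂ = 387700000 N, ΣAE = 392200000 N.
σ₁ = P·E₁/ΣAE = 435000·3500/392200000 = 3.882 MPa.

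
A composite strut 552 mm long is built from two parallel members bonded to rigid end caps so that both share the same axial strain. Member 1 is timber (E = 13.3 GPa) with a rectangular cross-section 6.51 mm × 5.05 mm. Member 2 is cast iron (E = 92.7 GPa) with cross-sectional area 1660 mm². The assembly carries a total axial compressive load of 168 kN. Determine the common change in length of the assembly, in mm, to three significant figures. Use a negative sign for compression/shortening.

-0.601 mm

A_1 = 32.88 mm².
Equal strain + equilibrium ⇒ each member carries load in proportion to AE: A₁E₁ = 437200 N, A₂E₂ = 153900000 N, ΣAE = 154300000 N.
δ = PL/ΣAE = -168000·552/154300000 = -0.6009 mm.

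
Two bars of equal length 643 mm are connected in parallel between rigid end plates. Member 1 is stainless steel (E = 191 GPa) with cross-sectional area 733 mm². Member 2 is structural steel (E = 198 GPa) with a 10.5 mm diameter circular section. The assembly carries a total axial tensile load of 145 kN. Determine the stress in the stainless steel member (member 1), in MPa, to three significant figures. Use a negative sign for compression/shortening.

A_2 = 86.59 mm².
Equal strain + equilibrium ⇒ each member carries load in proportion to AE: A₁E₁ = 140000000 N, A₂E₂ = 17140000 N, ΣAE = 157100000 N.
σ₁ = P·E₁/ΣAE = 145000·191000/157100000 = 176.2 MPa.

176 MPa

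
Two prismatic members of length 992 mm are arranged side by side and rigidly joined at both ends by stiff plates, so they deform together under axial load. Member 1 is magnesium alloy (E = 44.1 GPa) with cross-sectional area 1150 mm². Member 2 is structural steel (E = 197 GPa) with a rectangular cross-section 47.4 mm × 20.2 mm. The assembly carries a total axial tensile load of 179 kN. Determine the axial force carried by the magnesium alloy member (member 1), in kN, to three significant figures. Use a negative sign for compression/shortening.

37.9 kN

A_2 = 957.5 mm².
Equal strain + equilibrium ⇒ each member carries load in proportion to AE: A₁E₁ = 50720000 N, A₂E₂ = 188600000 N, ΣAE = 239300000 N.
F₁ = P·A₁E₁/ΣAE = 179000·50720000/239300000 = 37930 N.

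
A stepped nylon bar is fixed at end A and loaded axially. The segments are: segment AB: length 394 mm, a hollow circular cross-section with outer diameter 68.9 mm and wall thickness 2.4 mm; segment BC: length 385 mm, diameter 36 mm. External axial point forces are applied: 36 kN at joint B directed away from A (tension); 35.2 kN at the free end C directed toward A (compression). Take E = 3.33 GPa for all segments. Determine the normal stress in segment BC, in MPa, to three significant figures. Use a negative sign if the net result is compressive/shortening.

-34.6 MPa

Internal axial forces (sectioning from the free end, tension +): N_BC = -35.2 kN, N_AB = 0.8 kN.
A_BC = 1018 mm².
σ_BC = N_BC/A_BC = -35200/1018 = -34.58 MPa.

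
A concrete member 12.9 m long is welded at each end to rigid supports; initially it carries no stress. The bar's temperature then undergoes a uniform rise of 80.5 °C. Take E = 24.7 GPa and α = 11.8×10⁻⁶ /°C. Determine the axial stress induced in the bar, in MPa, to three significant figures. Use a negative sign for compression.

Free thermal expansion αLΔT = 11.8e-6 · 12900 · 80.5 = 12.25 mm.
The walls impose strain ε = −(12.25)/12900 = -9.4990e-04; σ = Eε = 24700 · -9.4990e-04 = -23.46 MPa.

-23.5 MPa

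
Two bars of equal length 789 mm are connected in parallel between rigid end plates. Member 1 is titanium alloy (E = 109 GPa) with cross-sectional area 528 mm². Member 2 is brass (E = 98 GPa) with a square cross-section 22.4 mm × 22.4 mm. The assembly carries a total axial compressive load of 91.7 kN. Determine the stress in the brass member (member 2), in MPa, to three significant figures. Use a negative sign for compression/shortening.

A_2 = 501.8 mm².
Equal strain + equilibrium ⇒ each member carries load in proportion to AE: A₁E₁ = 57550000 N, A₂E₂ = 49170000 N, ΣAE = 106700000 N.
σ₂ = P·E₂/ΣAE = -91700·98000/106700000 = -84.2 MPa.

-84.2 MPa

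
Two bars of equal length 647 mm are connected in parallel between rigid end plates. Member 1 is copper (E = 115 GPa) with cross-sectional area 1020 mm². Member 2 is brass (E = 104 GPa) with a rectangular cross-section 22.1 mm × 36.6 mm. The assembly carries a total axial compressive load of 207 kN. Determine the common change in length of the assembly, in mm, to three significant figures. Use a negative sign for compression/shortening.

-0.665 mm

A_2 = 808.9 mm².
Equal strain + equilibrium ⇒ each member carries load in proportion to AE: A₁E₁ = 117300000 N, A₂E₂ = 84120000 N, ΣAE = 201400000 N.
δ = PL/ΣAE = -207000·647/201400000 = -0.6649 mm.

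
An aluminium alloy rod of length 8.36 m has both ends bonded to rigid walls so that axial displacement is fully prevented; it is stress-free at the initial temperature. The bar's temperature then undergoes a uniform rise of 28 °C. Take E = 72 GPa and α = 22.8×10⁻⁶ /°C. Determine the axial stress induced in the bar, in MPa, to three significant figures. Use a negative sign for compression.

-46.0 MPa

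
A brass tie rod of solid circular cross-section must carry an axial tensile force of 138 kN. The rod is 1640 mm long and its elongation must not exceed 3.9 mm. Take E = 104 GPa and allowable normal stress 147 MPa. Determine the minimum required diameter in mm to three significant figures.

Required area A ≥ P/σ_allow = 138000/147 = 938.8 mm².
For a solid circular section, d ≥ √(4A/π) = 34.57 mm.
Elongation limit: A ≥ PL/(Eδ_allow) = 138000·1640/(104000·3.9) = 558 mm² ⇒ d ≥ 26.65 mm.
The stress limit governs.

34.6 mm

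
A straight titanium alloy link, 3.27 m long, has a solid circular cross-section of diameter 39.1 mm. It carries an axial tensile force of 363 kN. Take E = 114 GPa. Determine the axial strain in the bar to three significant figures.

0.00265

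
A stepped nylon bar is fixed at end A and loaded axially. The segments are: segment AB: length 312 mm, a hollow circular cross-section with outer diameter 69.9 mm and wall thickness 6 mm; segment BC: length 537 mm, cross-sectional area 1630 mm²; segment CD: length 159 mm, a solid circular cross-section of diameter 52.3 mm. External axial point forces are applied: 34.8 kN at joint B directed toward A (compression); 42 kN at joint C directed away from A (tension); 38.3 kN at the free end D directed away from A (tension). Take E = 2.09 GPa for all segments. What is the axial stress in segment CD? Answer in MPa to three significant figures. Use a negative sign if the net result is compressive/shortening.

17.8 MPa

Internal axial forces (sectioning from the free end, tension +): N_CD = 38.3 kN, N_BC = 80.3 kN, N_AB = 45.5 kN.
A_CD = 2148 mm².
σ_CD = N_CD/A_CD = 38300/2148 = 17.83 MPa.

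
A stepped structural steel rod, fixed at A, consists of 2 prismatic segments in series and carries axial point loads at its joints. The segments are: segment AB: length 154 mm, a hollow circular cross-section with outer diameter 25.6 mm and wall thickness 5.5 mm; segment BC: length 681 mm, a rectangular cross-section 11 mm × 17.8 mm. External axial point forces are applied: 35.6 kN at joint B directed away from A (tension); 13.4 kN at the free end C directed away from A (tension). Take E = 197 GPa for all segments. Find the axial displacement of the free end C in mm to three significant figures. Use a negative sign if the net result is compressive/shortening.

0.347 mm

Internal axial forces (sectioning from the free end, tension +): N_BC = 13.4 kN, N_AB = 49 kN.
A_AB = 347.3 mm².
A_BC = 195.8 mm².
δ_AB = 49000·154/(347.3·197000) = 0.1103 mm
δ_BC = 13400·681/(195.8·197000) = 0.2366 mm
δ = Σδ_i = 0.3469 mm.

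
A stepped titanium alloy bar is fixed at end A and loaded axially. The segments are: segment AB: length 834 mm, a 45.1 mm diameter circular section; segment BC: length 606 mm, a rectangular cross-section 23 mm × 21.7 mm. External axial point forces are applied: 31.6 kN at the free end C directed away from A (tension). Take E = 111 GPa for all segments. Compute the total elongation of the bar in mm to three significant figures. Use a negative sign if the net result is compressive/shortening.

0.494 mm

Internal axial forces (sectioning from the free end, tension +): N_BC = 31.6 kN, N_AB = 31.6 kN.
A_AB = 1598 mm².
A_BC = 499.1 mm².
δ_AB = 31600·834/(1598·111000) = 0.1486 mm
δ_BC = 31600·606/(499.1·111000) = 0.3457 mm
δ = Σδ_i = 0.4943 mm.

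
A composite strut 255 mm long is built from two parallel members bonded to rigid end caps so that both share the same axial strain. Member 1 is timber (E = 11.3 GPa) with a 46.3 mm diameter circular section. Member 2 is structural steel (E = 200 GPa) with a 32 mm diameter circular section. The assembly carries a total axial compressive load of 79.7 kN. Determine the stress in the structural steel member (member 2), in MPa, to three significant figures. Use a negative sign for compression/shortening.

A_1 = 1684 mm².
A_2 = 804.2 mm².
Equal strain + equilibrium ⇒ each member carries load in proportion to AE: A₁E₁ = 19030000 N, A₂E₂ = 160800000 N, ΣAE = 179900000 N.
σ₂ = P·E₂/ΣAE = -79700·200000/179900000 = -88.62 MPa.

-88.6 MPa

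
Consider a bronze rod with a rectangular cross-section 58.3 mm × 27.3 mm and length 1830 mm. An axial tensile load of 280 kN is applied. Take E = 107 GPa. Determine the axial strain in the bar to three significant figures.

0.00164

A = 1592 mm².
σ = N/A = 175.9 MPa; ε = σ/E = 175.9/107000 = 1.644e-03.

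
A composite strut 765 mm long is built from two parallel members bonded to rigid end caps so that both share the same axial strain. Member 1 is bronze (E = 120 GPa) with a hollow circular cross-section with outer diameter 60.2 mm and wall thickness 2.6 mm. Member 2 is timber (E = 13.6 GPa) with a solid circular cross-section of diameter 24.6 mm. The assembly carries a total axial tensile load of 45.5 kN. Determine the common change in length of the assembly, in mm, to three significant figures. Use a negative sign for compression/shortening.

A_1 = 470.5 mm².
A_2 = 475.3 mm².
Equal strain + equilibrium ⇒ each member carries load in proportion to AE: A₁E₁ = 56460000 N, A₂E₂ = 6464000 N, ΣAE = 62920000 N.
δ = PL/ΣAE = 45500·765/62920000 = 0.5532 mm.

0.553 mm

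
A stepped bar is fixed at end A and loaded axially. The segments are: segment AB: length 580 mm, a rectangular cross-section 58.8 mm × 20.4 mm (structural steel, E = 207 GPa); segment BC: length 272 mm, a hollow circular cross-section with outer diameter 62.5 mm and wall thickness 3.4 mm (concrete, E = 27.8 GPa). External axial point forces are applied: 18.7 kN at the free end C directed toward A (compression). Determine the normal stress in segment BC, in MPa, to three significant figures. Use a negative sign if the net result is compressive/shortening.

Internal axial forces (sectioning from the free end, tension +): N_BC = -18.7 kN, N_AB = -18.7 kN.
A_BC = 631.3 mm².
σ_BC = N_BC/A_BC = -18700/631.3 = -29.62 MPa.

-29.6 MPa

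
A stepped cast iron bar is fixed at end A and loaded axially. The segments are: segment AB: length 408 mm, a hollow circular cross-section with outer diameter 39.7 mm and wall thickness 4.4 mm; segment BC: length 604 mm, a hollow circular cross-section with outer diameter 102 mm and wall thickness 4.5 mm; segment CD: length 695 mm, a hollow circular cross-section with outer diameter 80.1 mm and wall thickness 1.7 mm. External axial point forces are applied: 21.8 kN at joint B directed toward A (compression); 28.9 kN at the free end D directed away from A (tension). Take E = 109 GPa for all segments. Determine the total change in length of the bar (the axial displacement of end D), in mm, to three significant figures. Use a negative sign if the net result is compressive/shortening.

Internal axial forces (sectioning from the free end, tension +): N_CD = 28.9 kN, N_BC = 28.9 kN, N_AB = 7.1 kN.
A_AB = 488 mm².
A_BC = 1378 mm².
A_CD = 418.7 mm².
δ_AB = 7100·408/(488·109000) = 0.05446 mm
δ_BC = 28900·604/(1378·109000) = 0.1162 mm
δ_CD = 28900·695/(418.7·109000) = 0.4401 mm
δ = Σδ_i = 0.6107 mm.

0.611 mm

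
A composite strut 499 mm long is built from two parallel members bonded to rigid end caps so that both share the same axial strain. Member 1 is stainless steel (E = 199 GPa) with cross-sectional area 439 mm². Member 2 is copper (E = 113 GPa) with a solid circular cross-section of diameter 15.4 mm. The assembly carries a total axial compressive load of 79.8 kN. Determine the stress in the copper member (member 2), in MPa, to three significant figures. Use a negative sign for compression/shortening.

A_2 = 186.3 mm².
Equal strain + equilibrium ⇒ each member carries load in proportion to AE: A₁E₁ = 87360000 N, A₂E₂ = 21050000 N, ΣAE = 108400000 N.
σ₂ = P·E₂/ΣAE = -79800·113000/108400000 = -83.18 MPa.

-83.2 MPa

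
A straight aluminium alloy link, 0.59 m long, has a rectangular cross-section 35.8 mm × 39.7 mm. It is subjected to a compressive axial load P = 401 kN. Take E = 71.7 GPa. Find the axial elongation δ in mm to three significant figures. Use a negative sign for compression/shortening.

A = 1421 mm².
δ_mech = NL/(AE) = -401000·590/(1421·71700) = -2.322 mm.

-2.32 mm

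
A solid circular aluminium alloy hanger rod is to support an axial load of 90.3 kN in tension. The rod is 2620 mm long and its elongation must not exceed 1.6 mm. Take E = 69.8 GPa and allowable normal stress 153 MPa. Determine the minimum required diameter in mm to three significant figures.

51.9 mm

Required area A ≥ P/σ_allow = 90300/153 = 590.2 mm².
For a solid circular section, d ≥ √(4A/π) = 27.41 mm.
Elongation limit: A ≥ PL/(Eδ_allow) = 90300·2620/(69800·1.6) = 2118 mm² ⇒ d ≥ 51.94 mm.
The elongation limit governs.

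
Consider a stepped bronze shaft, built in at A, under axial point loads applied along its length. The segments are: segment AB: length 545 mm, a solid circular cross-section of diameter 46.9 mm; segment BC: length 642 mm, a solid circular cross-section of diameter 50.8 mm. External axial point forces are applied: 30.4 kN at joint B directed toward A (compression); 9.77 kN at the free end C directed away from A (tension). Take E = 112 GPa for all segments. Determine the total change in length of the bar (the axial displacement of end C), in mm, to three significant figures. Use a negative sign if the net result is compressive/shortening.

Internal axial forces (sectioning from the free end, tension +): N_BC = 9.77 kN, N_AB = -20.63 kN.
A_AB = 1728 mm².
A_BC = 2027 mm².
δ_AB = -20630·545/(1728·112000) = -0.05811 mm
δ_BC = 9770·642/(2027·112000) = 0.02763 mm
δ = Σδ_i = -0.03048 mm.

-0.0305 mm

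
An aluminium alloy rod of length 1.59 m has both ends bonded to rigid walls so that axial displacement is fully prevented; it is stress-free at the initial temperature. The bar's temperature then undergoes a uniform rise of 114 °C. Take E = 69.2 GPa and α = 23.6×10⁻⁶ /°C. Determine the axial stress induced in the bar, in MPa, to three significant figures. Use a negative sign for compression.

-186 MPa

Free thermal expansion αLΔT = 23.6e-6 · 1590 · 114 = 4.278 mm.
The walls impose strain ε = −(4.278)/1590 = -2.6904e-03; σ = Eε = 69200 · -2.6904e-03 = -186.2 MPa.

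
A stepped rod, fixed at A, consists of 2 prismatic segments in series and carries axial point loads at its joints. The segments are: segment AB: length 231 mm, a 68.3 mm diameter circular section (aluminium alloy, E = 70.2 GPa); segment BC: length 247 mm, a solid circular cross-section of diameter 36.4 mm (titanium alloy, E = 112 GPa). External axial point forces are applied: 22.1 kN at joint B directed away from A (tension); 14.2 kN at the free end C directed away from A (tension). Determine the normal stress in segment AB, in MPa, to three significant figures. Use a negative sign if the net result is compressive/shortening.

Internal axial forces (sectioning from the free end, tension +): N_BC = 14.2 kN, N_AB = 36.3 kN.
A_AB = 3664 mm².
σ_AB = N_AB/A_AB = 36300/3664 = 9.908 MPa.

9.91 MPa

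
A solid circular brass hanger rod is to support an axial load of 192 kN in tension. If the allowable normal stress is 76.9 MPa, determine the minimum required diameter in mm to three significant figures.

56.4 mm

Required area A ≥ P/σ_allow = 192000/76.9 = 2497 mm².
For a solid circular section, d ≥ √(4A/π) = 56.38 mm.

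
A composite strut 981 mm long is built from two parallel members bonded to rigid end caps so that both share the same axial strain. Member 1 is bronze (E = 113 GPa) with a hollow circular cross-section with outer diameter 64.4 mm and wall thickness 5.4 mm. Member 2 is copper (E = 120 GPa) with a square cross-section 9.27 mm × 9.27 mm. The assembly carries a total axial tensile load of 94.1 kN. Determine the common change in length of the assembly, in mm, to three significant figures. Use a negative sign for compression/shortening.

0.748 mm

A_1 = 1001 mm².
A_2 = 85.93 mm².
Equal strain + equilibrium ⇒ each member carries load in proportion to AE: A₁E₁ = 113100000 N, A₂E₂ = 10310000 N, ΣAE = 123400000 N.
δ = PL/ΣAE = 94100·981/123400000 = 0.748 mm.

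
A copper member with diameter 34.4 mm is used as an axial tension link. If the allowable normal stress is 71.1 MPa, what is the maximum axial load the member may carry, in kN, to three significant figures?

A = 929.4 mm².
P_max = σ_allow · A = 71.1 · 929.4 = 66080 N = 66.08 kN.

66.1 kN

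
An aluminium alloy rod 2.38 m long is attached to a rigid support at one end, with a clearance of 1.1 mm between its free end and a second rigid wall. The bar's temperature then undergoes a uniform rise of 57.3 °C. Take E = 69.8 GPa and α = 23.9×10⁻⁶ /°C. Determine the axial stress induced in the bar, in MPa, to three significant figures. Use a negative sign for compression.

Free thermal expansion αLΔT = 23.9e-6 · 2380 · 57.3 = 3.259 mm.
The walls engage after the gap closes; constrained expansion = 3.259 − 1.1 = 2.159 mm.
The walls impose strain ε = −(2.159)/2380 = -9.0729e-04; σ = Eε = 69800 · -9.0729e-04 = -63.33 MPa.

-63.3 MPa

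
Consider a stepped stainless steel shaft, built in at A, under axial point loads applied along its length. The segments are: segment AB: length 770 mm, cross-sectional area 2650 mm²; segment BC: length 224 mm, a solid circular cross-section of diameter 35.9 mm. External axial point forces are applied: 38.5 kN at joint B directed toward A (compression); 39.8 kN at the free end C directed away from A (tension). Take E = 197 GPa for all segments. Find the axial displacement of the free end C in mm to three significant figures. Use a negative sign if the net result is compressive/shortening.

0.0466 mm

Internal axial forces (sectioning from the free end, tension +): N_BC = 39.8 kN, N_AB = 1.3 kN.
A_BC = 1012 mm².
δ_AB = 1300·770/(2650·197000) = 0.001917 mm
δ_BC = 39800·224/(1012·197000) = 0.04471 mm
δ = Σδ_i = 0.04663 mm.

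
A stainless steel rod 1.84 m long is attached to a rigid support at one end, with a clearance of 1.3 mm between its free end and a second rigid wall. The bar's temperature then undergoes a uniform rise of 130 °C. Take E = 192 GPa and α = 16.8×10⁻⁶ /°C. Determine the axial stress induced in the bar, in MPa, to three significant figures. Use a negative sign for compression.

Free thermal expansion αLΔT = 16.8e-6 · 1840 · 130 = 4.019 mm.
The walls engage after the gap closes; constrained expansion = 4.019 − 1.3 = 2.719 mm.
The walls impose strain ε = −(2.719)/1840 = -1.4775e-03; σ = Eε = 192000 · -1.4775e-03 = -283.7 MPa.

-284 MPa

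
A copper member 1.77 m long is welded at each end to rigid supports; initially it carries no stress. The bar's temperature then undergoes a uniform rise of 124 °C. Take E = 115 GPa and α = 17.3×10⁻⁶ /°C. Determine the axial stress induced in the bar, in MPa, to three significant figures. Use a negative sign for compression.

Free thermal expansion αLΔT = 17.3e-6 · 1770 · 124 = 3.797 mm.
The walls impose strain ε = −(3.797)/1770 = -2.1452e-03; σ = Eε = 115000 · -2.1452e-03 = -246.7 MPa.

-247 MPa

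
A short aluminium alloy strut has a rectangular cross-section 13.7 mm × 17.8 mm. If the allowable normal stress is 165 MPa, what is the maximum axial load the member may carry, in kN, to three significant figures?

A = 243.9 mm².
P_max = σ_allow · A = 165 · 243.9 = 40240 N = 40.24 kN.

40.2 kN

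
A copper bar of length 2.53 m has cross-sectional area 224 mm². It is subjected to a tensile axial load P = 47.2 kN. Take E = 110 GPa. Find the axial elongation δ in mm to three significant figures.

4.85 mm

δ_mech = NL/(AE) = 47200·2530/(224·110000) = 4.846 mm.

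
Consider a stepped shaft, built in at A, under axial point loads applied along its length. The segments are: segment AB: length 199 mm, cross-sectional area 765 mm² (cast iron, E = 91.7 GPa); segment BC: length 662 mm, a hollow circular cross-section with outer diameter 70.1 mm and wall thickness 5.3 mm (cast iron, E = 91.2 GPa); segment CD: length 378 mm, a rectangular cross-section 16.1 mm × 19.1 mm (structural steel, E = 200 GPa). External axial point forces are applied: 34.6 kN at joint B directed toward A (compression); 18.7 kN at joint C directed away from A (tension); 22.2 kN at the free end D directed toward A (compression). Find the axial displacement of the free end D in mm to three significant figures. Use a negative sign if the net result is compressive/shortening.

-0.268 mm

Internal axial forces (sectioning from the free end, tension +): N_CD = -22.2 kN, N_BC = -3.5 kN, N_AB = -38.1 kN.
A_BC = 1079 mm².
A_CD = 307.5 mm².
δ_AB = -38100·199/(765·91700) = -0.1081 mm
δ_BC = -3500·662/(1079·91200) = -0.02355 mm
δ_CD = -22200·378/(307.5·200000) = -0.1364 mm
δ = Σδ_i = -0.2681 mm.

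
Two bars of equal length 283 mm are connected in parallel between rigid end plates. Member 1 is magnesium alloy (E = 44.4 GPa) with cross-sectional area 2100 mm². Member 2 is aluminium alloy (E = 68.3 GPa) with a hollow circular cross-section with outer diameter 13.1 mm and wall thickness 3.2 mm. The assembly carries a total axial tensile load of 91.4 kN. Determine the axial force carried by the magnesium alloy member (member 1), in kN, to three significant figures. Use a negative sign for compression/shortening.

85.2 kN

A_2 = 99.53 mm².
Equal strain + equilibrium ⇒ each member carries load in proportion to AE: A₁E₁ = 93240000 N, A₂E₂ = 6798000 N, ΣAE = 100000000 N.
F₁ = P·A₁E₁/ΣAE = 91400·93240000/100000000 = 85190 N.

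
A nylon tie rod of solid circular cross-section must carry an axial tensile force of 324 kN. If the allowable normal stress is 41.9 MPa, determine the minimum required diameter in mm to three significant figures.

99.2 mm

Required area A ≥ P/σ_allow = 324000/41.9 = 7733 mm².
For a solid circular section, d ≥ √(4A/π) = 99.22 mm.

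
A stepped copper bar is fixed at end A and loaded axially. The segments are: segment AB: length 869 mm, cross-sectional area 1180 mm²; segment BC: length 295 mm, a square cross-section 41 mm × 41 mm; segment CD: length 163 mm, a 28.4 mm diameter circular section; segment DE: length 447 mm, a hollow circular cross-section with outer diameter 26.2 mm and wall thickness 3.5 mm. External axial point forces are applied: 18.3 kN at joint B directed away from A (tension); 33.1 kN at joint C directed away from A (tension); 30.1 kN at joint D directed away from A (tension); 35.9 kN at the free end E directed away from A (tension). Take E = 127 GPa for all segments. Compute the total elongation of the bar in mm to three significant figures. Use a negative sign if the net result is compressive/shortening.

1.46 mm

Internal axial forces (sectioning from the free end, tension +): N_DE = 35.9 kN, N_CD = 66 kN, N_BC = 99.1 kN, N_AB = 117.4 kN.
A_BC = 1681 mm².
A_CD = 633.5 mm².
A_DE = 249.6 mm².
δ_AB = 117400·869/(1180·127000) = 0.6808 mm
δ_BC = 99100·295/(1681·127000) = 0.1369 mm
δ_CD = 66000·163/(633.5·127000) = 0.1337 mm
δ_DE = 35900·447/(249.6·127000) = 0.5062 mm
δ = Σδ_i = 1.458 mm.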